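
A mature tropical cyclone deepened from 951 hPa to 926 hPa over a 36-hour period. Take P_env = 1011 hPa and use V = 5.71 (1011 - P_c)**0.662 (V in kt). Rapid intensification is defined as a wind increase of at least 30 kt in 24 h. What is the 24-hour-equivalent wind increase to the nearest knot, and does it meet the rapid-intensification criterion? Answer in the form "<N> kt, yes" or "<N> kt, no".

V₁: ΔP = 60, V ≈ 5.71 × 60^0.662 ≈ 85.86 kt.
V₂: ΔP = 85, V ≈ 5.71 × 85^0.662 ≈ 108.12 kt.
ΔV over 36 h = 22.26 kt → 24 h equivalent = 22.26 × 24/36 ≈ 14.84 kt.
15 kt < 30 kt ⇒ not rapid intensification.

15 kt, no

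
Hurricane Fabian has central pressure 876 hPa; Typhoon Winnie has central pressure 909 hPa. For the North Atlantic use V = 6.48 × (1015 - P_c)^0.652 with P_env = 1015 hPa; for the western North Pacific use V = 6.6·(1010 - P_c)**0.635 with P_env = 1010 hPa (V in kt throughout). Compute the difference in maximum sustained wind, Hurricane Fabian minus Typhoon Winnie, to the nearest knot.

38 kt

Hurricane Fabian: ΔP = 139; V ≈ 6.48 × 139^0.652 ≈ 161.74 kt.
Typhoon Winnie: ΔP = 101; V ≈ 6.6 × 101^0.635 ≈ 123.68 kt.
Difference ≈ 161.74 − 123.68 = 38.06 → 38 kt.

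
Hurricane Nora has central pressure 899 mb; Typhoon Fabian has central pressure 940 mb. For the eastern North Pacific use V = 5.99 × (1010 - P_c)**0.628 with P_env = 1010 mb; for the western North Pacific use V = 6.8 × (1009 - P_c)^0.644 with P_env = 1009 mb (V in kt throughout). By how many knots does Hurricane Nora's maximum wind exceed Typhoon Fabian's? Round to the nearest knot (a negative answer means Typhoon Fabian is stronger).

11 kt

Hurricane Nora: ΔP = 111; V ≈ 5.99 × 111^0.628 ≈ 115.32 kt.
Typhoon Fabian: ΔP = 69; V ≈ 6.8 × 69^0.644 ≈ 103.93 kt.
Difference ≈ 115.32 − 103.93 = 11.39 → 11 kt.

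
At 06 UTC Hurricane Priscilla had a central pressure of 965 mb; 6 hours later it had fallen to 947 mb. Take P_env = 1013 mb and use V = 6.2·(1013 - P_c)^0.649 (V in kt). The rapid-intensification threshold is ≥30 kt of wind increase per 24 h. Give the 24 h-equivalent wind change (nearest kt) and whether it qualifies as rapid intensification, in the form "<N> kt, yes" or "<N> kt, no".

V₁: ΔP = 48, V ≈ 6.2 × 48^0.649 ≈ 76.47 kt.
V₂: ΔP = 66, V ≈ 6.2 × 66^0.649 ≈ 94.03 kt.
ΔV over 6 h = 17.56 kt → 24 h equivalent = 17.56 × 24/6 ≈ 70.24 kt.
70 kt ≥ 30 kt ⇒ rapid intensification.

70 kt, yes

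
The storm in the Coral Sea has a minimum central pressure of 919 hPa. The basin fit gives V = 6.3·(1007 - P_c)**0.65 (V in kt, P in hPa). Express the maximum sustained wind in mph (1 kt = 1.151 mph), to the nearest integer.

ΔP = 1007 − 919 = 88 hPa.
V ≈ 6.3 × 88^0.65 = 6.3 × 18.362 ≈ 115.679 kt.
115.679 × 1.151 ≈ 133.15 mph → 133 mph.

133 mph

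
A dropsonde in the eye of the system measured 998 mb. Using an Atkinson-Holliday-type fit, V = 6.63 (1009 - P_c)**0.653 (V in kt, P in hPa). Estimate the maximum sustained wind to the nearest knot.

ΔP = 1009 − 998 = 11 mb.
11^0.653 ≈ 4.787.
V ≈ 6.63 × 4.787 ≈ 31.7 kt.

32 kt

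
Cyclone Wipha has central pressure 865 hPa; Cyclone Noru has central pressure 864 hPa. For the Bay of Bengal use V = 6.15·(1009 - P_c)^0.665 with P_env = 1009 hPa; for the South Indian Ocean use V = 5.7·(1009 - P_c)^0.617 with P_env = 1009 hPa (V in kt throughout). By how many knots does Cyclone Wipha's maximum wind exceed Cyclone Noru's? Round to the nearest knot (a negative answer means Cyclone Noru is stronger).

Cyclone Wipha: ΔP = 144; V ≈ 6.15 × 144^0.665 ≈ 167.57 kt.
Cyclone Noru: ΔP = 145; V ≈ 5.7 × 145^0.617 ≈ 122.87 kt.
Difference ≈ 167.57 − 122.87 = 44.70 → 45 kt.

45 kt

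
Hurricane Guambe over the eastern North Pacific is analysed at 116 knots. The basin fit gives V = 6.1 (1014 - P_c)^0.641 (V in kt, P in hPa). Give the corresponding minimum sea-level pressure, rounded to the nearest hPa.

ΔP = (V / 6.1)^(1/0.641) = (116/6.1)^1.560.
116/6.1 = 19.016; 19.016^1.560 ≈ 98.97 hPa.
P_c = 1014 − 98.97 = 915.03 ≈ 915 hPa.

915 hPa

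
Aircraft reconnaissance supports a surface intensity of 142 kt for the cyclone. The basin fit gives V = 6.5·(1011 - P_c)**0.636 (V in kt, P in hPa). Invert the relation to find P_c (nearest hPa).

883 hPa

ΔP = (V / 6.5)^(1/0.636) = (142/6.5)^1.572.
142/6.5 = 21.846; 21.846^1.572 ≈ 127.62 hPa.
P_c = 1011 − 127.62 = 883.38 ≈ 883 hPa.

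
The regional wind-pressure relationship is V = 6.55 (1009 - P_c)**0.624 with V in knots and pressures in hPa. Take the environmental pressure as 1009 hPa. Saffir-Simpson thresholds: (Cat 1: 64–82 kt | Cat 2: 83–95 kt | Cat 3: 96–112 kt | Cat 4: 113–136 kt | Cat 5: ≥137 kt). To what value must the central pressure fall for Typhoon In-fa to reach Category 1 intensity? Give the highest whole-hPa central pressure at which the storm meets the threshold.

970 hPa

Category 1 begins at V = 64 kt.
Required ΔP = (64/6.55)^(1/0.624) = 9.771^1.603 ≈ 38.59 hPa.
P_c ≤ 1009 − 38.59 = 970.41, so the highest integer P_c is 970 hPa.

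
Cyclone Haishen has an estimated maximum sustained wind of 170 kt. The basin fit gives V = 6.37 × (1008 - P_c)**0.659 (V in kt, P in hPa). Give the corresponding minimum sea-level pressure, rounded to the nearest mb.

ΔP = (V / 6.37)^(1/0.659) = (170/6.37)^1.517.
170/6.37 = 26.688; 26.688^1.517 ≈ 146.00 mb.
P_c = 1008 − 146.00 = 862.00 ≈ 862 mb.

862 mb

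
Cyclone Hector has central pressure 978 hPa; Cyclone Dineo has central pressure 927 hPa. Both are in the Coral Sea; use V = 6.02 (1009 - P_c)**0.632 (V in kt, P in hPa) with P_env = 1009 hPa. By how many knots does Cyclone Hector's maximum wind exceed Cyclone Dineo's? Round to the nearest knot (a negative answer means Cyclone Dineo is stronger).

Cyclone Hector: ΔP = 31; V ≈ 6.02 × 31^0.632 ≈ 52.74 kt.
Cyclone Dineo: ΔP = 82; V ≈ 6.02 × 82^0.632 ≈ 97.53 kt.
Difference ≈ 52.74 − 97.53 = -44.79 → -45 kt.

-45 kt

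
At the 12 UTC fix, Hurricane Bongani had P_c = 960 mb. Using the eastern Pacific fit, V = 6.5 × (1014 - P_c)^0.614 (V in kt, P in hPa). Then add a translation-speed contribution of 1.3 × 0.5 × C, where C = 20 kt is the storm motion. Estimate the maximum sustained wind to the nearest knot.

ΔP = 1014 − 960 = 54 mb.
54^0.614 ≈ 11.579.
V ≈ 6.5 × 11.579 ≈ 75.3 kt.
Translation term: 1.3 × 0.5 × 20 = 13 kt.
Corrected V ≈ 88.3 kt → 88 kt.

88 kt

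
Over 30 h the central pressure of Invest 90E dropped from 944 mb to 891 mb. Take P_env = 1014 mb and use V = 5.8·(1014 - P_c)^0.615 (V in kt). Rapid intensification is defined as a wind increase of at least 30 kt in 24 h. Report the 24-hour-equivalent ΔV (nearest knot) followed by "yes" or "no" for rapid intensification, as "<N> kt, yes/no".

26 kt, no

V₁: ΔP = 70, V ≈ 5.8 × 70^0.615 ≈ 79.10 kt.
V₂: ΔP = 123, V ≈ 5.8 × 123^0.615 ≈ 111.87 kt.
ΔV over 30 h = 32.77 kt → 24 h equivalent = 32.77 × 24/30 ≈ 26.22 kt.
26 kt < 30 kt ⇒ not rapid intensification.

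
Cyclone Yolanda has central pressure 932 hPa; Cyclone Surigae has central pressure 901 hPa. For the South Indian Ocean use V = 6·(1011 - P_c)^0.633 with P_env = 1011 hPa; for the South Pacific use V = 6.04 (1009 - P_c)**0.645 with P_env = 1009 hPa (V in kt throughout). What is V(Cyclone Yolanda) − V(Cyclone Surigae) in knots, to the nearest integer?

-28 kt

Cyclone Yolanda: ΔP = 79; V ≈ 6 × 79^0.633 ≈ 95.36 kt.
Cyclone Surigae: ΔP = 108; V ≈ 6.04 × 108^0.645 ≈ 123.76 kt.
Difference ≈ 95.36 − 123.76 = -28.40 → -28 kt.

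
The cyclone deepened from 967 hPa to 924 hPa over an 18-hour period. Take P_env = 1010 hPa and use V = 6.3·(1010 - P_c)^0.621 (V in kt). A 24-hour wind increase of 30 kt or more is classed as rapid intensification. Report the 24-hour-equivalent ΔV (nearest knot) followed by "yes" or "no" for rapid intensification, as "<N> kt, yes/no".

V₁: ΔP = 43, V ≈ 6.3 × 43^0.621 ≈ 65.12 kt.
V₂: ΔP = 86, V ≈ 6.3 × 86^0.621 ≈ 100.15 kt.
ΔV over 18 h = 35.03 kt → 24 h equivalent = 35.03 × 24/18 ≈ 46.71 kt.
47 kt ≥ 30 kt ⇒ rapid intensification.

47 kt, yes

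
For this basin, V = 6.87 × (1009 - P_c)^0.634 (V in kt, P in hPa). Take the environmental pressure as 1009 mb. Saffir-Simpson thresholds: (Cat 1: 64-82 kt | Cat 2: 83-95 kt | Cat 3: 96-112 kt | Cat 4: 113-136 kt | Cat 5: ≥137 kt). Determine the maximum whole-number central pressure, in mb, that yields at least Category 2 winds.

958 mb

Category 2 begins at V = 83 kt.
Required ΔP = (83/6.87)^(1/0.634) = 12.082^1.577 ≈ 50.91 mb.
P_c ≤ 1009 − 50.91 = 958.09, so the highest integer P_c is 958 mb.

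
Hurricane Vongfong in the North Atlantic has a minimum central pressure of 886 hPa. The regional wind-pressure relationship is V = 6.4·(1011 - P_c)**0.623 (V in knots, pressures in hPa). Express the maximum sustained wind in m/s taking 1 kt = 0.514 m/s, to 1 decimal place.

ΔP = 1011 − 886 = 125 hPa.
V ≈ 6.4 × 125^0.623 = 6.4 × 20.248 ≈ 129.585 kt.
129.585 × 0.514 ≈ 66.61 m/s → 66.6 m/s.

66.6 m/s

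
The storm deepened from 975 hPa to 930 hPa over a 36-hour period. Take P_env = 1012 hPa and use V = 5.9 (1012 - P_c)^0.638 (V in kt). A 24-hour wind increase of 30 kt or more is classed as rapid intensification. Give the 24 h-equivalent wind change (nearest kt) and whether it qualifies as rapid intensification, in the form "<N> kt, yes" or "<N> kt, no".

26 kt, no

V₁: ΔP = 37, V ≈ 5.9 × 37^0.638 ≈ 59.07 kt.
V₂: ΔP = 82, V ≈ 5.9 × 82^0.638 ≈ 98.14 kt.
ΔV over 36 h = 39.07 kt → 24 h equivalent = 39.07 × 24/36 ≈ 26.05 kt.
26 kt < 30 kt ⇒ not rapid intensification.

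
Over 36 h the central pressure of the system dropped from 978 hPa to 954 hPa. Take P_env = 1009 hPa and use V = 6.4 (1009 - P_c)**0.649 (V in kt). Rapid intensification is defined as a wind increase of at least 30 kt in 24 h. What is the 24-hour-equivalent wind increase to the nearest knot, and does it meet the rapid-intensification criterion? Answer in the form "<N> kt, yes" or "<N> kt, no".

18 kt, no

V₁: ΔP = 31, V ≈ 6.4 × 31^0.649 ≈ 59.44 kt.
V₂: ΔP = 55, V ≈ 6.4 × 55^0.649 ≈ 86.23 kt.
ΔV over 36 h = 26.79 kt → 24 h equivalent = 26.79 × 24/36 ≈ 17.86 kt.
18 kt < 30 kt ⇒ not rapid intensification.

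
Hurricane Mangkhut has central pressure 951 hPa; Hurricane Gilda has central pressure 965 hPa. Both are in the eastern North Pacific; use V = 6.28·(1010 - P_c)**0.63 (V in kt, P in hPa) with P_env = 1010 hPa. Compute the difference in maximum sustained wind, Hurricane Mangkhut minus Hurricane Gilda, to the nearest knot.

13 kt

Hurricane Mangkhut: ΔP = 59; V ≈ 6.28 × 59^0.63 ≈ 81.96 kt.
Hurricane Gilda: ΔP = 45; V ≈ 6.28 × 45^0.63 ≈ 69.10 kt.
Difference ≈ 81.96 − 69.10 = 12.86 → 13 kt.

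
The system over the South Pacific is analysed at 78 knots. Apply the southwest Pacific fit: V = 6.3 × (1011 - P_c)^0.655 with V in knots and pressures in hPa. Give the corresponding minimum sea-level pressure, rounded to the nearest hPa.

964 hPa

ΔP = (V / 6.3)^(1/0.655) = (78/6.3)^1.527.
78/6.3 = 12.381; 12.381^1.527 ≈ 46.59 hPa.
P_c = 1011 − 46.59 = 964.41 ≈ 964 hPa.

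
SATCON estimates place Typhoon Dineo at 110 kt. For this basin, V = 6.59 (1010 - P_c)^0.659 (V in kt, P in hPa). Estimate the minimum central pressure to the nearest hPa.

938 hPa

ΔP = (V / 6.59)^(1/0.659) = (110/6.59)^1.517.
110/6.59 = 16.692; 16.692^1.517 ≈ 71.63 hPa.
P_c = 1010 − 71.63 = 938.37 ≈ 938 hPa.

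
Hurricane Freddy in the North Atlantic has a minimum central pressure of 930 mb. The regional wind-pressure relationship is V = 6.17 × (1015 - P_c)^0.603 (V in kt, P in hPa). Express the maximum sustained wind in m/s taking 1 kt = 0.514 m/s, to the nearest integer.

ΔP = 1015 − 930 = 85 mb.
V ≈ 6.17 × 85^0.603 = 6.17 × 14.569 ≈ 89.893 kt.
89.893 × 0.514 ≈ 46.20 m/s → 46 m/s.

46 m/s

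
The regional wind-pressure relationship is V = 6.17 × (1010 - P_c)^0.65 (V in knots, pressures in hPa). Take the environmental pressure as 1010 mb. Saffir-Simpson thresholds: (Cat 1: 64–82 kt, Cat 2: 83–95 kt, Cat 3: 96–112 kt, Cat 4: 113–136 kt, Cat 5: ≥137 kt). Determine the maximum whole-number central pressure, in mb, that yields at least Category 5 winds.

Category 5 begins at V = 137 kt.
Required ΔP = (137/6.17)^(1/0.65) = 22.204^1.538 ≈ 117.88 mb.
P_c ≤ 1010 − 117.88 = 892.12, so the highest integer P_c is 892 mb.

892 mb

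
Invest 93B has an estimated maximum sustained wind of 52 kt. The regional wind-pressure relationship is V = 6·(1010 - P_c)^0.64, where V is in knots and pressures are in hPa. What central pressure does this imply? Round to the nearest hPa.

981 hPa

ΔP = (V / 6)^(1/0.64) = (52/6)^1.562.
52/6 = 8.667; 8.667^1.562 ≈ 29.20 hPa.
P_c = 1010 − 29.20 = 980.80 ≈ 981 hPa.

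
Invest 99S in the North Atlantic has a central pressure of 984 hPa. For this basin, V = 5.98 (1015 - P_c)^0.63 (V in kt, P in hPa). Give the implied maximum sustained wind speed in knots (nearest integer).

ΔP = 1015 − 984 = 31 hPa.
31^0.63 ≈ 8.701.
V ≈ 5.98 × 8.701 ≈ 52.0 kt.

52 kt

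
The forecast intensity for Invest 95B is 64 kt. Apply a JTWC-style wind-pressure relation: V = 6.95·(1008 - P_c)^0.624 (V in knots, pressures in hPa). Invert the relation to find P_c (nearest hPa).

973 hPa

ΔP = (V / 6.95)^(1/0.624) = (64/6.95)^1.603.
64/6.95 = 9.209; 9.209^1.603 ≈ 35.09 hPa.
P_c = 1008 − 35.09 = 972.91 ≈ 973 hPa.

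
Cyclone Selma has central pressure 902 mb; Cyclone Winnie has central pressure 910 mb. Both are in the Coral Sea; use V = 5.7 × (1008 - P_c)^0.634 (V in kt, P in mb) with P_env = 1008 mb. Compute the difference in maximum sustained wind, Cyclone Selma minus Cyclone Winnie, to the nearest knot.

5 kt

Cyclone Selma: ΔP = 106; V ≈ 5.7 × 106^0.634 ≈ 109.63 kt.
Cyclone Winnie: ΔP = 98; V ≈ 5.7 × 98^0.634 ≈ 104.31 kt.
Difference ≈ 109.63 − 104.31 = 5.32 → 5 kt.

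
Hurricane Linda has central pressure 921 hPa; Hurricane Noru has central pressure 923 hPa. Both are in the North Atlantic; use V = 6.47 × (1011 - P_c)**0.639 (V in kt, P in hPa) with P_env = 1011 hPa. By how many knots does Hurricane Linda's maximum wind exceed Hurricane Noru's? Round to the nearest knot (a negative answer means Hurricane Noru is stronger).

2 kt

Hurricane Linda: ΔP = 90; V ≈ 6.47 × 90^0.639 ≈ 114.73 kt.
Hurricane Noru: ΔP = 88; V ≈ 6.47 × 88^0.639 ≈ 113.09 kt.
Difference ≈ 114.73 − 113.09 = 1.64 → 2 kt.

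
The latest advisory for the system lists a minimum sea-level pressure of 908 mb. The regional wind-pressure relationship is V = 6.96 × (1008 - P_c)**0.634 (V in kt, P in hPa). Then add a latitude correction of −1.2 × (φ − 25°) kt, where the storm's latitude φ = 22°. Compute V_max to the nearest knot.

ΔP = 1008 − 908 = 100 mb.
100^0.634 ≈ 18.535.
V ≈ 6.96 × 18.535 ≈ 129.0 kt.
Latitude correction: −1.2 × (22 − 25) = 3.6 kt.
Corrected V ≈ 132.6 kt → 133 kt.

133 kt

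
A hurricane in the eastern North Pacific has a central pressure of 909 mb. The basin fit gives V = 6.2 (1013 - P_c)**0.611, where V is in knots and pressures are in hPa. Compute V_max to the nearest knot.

ΔP = 1013 − 909 = 104 mb.
104^0.611 ≈ 17.077.
V ≈ 6.2 × 17.077 ≈ 105.9 kt.

106 kt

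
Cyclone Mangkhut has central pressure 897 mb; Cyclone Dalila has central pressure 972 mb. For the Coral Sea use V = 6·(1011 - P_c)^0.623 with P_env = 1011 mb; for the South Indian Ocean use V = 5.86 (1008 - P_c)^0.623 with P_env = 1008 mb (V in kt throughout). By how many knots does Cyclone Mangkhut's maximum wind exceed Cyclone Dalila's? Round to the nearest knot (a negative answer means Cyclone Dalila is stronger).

Cyclone Mangkhut: ΔP = 114; V ≈ 6 × 114^0.623 ≈ 114.71 kt.
Cyclone Dalila: ΔP = 36; V ≈ 5.86 × 36^0.623 ≈ 54.64 kt.
Difference ≈ 114.71 − 54.64 = 60.07 → 60 kt.

60 kt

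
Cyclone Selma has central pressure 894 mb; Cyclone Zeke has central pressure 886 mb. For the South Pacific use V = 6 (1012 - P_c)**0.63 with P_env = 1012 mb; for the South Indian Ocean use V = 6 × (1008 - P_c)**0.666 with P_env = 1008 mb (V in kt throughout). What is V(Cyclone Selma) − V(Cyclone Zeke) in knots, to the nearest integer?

-26 kt

Cyclone Selma: ΔP = 118; V ≈ 6 × 118^0.63 ≈ 121.18 kt.
Cyclone Zeke: ΔP = 122; V ≈ 6 × 122^0.666 ≈ 147.12 kt.
Difference ≈ 121.18 − 147.12 = -25.94 → -26 kt.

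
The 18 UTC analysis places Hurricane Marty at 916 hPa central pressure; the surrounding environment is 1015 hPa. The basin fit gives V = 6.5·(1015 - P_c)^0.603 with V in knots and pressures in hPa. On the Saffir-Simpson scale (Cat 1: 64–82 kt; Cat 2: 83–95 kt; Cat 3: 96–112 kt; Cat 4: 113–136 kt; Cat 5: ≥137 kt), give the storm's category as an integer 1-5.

3

ΔP = 1015 − 916 = 99 hPa.
V ≈ 6.5 × 99^0.603 = 6.5 × 15.97 ≈ 104 kt.
104 kt falls in the Category 3 band.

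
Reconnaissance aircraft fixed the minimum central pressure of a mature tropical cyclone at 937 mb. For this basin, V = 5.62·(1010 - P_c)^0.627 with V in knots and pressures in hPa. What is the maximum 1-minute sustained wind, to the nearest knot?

83 kt

ΔP = 1010 − 937 = 73 mb.
73^0.627 ≈ 14.733.
V ≈ 5.62 × 14.733 ≈ 82.8 kt.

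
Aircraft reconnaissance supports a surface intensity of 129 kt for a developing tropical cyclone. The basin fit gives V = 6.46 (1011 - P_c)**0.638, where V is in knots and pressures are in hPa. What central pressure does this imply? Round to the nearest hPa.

902 hPa

ΔP = (V / 6.46)^(1/0.638) = (129/6.46)^1.567.
129/6.46 = 19.969; 19.969^1.567 ≈ 109.19 hPa.
P_c = 1011 − 109.19 = 901.81 ≈ 902 hPa.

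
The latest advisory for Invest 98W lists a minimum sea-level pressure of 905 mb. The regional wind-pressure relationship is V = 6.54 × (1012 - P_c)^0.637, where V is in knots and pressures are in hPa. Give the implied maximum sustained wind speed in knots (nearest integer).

128 kt

ΔP = 1012 − 905 = 107 mb.
107^0.637 ≈ 19.621.
V ≈ 6.54 × 19.621 ≈ 128.3 kt.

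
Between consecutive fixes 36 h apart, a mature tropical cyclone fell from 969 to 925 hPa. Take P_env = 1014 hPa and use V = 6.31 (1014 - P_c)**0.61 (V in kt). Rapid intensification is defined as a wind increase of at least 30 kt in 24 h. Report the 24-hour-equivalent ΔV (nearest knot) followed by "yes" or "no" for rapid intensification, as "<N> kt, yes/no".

V₁: ΔP = 45, V ≈ 6.31 × 45^0.61 ≈ 64.34 kt.
V₂: ΔP = 89, V ≈ 6.31 × 89^0.61 ≈ 97.53 kt.
ΔV over 36 h = 33.19 kt → 24 h equivalent = 33.19 × 24/36 ≈ 22.13 kt.
22 kt < 30 kt ⇒ not rapid intensification.

22 kt, no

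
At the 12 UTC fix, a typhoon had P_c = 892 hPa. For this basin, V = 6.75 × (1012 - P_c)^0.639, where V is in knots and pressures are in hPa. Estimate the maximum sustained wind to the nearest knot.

ΔP = 1012 − 892 = 120 hPa.
120^0.639 ≈ 21.311.
V ≈ 6.75 × 21.311 ≈ 143.8 kt.

144 kt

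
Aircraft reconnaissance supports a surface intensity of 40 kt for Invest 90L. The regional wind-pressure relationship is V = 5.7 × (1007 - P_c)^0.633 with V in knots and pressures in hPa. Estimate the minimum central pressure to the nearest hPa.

985 hPa

ΔP = (V / 5.7)^(1/0.633) = (40/5.7)^1.580.
40/5.7 = 7.018; 7.018^1.580 ≈ 21.72 hPa.
P_c = 1007 − 21.72 = 985.28 ≈ 985 hPa.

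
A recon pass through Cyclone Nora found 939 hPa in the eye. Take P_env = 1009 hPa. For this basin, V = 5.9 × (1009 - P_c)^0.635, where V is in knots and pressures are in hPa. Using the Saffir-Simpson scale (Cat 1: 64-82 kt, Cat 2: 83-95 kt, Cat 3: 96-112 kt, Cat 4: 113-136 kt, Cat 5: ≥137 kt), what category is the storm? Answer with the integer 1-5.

2

ΔP = 1009 − 939 = 70 hPa.
V ≈ 5.9 × 70^0.635 = 5.9 × 14.85 ≈ 88 kt.
88 kt falls in the Category 2 band.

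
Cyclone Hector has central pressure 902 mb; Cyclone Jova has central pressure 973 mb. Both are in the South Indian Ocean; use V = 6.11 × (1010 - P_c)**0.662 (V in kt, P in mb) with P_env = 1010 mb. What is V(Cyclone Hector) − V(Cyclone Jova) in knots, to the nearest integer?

Cyclone Hector: ΔP = 108; V ≈ 6.11 × 108^0.662 ≈ 135.57 kt.
Cyclone Jova: ΔP = 37; V ≈ 6.11 × 37^0.662 ≈ 66.71 kt.
Difference ≈ 135.57 − 66.71 = 68.86 → 69 kt.

69 kt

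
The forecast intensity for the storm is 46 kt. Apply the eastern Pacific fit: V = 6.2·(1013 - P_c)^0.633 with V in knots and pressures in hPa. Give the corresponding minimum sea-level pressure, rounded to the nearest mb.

ΔP = (V / 6.2)^(1/0.633) = (46/6.2)^1.580.
46/6.2 = 7.419; 7.419^1.580 ≈ 23.71 mb.
P_c = 1013 − 23.71 = 989.29 ≈ 989 mb.

989 mb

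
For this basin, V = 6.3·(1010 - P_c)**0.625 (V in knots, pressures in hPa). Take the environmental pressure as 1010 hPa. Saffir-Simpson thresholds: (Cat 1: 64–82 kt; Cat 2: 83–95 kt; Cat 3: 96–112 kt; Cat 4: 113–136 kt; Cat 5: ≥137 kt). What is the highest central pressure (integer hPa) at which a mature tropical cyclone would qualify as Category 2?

Category 2 begins at V = 83 kt.
Required ΔP = (83/6.3)^(1/0.625) = 13.175^1.600 ≈ 61.88 hPa.
P_c ≤ 1010 − 61.88 = 948.12, so the highest integer P_c is 948 hPa.

948 hPa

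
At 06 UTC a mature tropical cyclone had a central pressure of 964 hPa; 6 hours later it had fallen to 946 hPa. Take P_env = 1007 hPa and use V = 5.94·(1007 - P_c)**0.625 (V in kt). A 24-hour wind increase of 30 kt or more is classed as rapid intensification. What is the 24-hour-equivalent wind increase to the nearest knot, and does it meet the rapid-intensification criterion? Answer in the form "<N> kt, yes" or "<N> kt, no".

61 kt, yes

V₁: ΔP = 43, V ≈ 5.94 × 43^0.625 ≈ 62.33 kt.
V₂: ΔP = 61, V ≈ 5.94 × 61^0.625 ≈ 77.56 kt.
ΔV over 6 h = 15.23 kt → 24 h equivalent = 15.23 × 24/6 ≈ 60.92 kt.
61 kt ≥ 30 kt ⇒ rapid intensification.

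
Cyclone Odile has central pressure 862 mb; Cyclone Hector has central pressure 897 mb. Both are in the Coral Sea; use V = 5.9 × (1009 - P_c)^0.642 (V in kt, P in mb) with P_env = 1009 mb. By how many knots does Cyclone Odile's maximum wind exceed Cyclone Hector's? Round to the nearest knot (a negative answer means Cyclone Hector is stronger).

Cyclone Odile: ΔP = 147; V ≈ 5.9 × 147^0.642 ≈ 145.30 kt.
Cyclone Hector: ΔP = 112; V ≈ 5.9 × 112^0.642 ≈ 122.03 kt.
Difference ≈ 145.30 − 122.03 = 23.27 → 23 kt.

23 kt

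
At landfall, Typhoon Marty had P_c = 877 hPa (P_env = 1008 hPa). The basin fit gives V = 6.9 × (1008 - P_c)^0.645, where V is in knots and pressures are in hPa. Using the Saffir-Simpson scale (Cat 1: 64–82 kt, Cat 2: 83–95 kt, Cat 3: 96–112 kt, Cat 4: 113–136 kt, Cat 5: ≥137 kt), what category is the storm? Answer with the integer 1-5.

ΔP = 1008 − 877 = 131 hPa.
V ≈ 6.9 × 131^0.645 = 6.9 × 23.21 ≈ 160 kt.
160 kt falls in the Category 5 band.

5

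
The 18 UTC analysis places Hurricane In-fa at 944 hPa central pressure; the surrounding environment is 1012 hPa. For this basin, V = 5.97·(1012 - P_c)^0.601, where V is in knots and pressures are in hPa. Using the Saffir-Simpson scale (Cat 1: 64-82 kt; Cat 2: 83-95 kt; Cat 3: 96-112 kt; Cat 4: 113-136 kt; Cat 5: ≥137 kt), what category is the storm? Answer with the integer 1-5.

ΔP = 1012 − 944 = 68 hPa.
V ≈ 5.97 × 68^0.601 = 5.97 × 12.63 ≈ 75 kt.
75 kt falls in the Category 1 band.

1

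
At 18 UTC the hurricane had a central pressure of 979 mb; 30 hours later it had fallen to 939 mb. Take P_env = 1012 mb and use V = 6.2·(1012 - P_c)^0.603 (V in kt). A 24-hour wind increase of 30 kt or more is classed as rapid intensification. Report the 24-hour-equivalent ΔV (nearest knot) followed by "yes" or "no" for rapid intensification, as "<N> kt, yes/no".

25 kt, no

V₁: ΔP = 33, V ≈ 6.2 × 33^0.603 ≈ 51.06 kt.
V₂: ΔP = 73, V ≈ 6.2 × 73^0.603 ≈ 82.41 kt.
ΔV over 30 h = 31.35 kt → 24 h equivalent = 31.35 × 24/30 ≈ 25.08 kt.
25 kt < 30 kt ⇒ not rapid intensification.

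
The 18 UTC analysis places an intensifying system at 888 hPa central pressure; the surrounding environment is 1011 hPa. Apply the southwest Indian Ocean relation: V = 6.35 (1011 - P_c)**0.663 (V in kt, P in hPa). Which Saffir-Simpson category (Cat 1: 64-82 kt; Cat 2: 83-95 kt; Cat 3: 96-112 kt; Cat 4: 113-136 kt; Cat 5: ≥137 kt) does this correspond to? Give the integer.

5

ΔP = 1011 − 888 = 123 hPa.
V ≈ 6.35 × 123^0.663 = 6.35 × 24.30 ≈ 154 kt.
154 kt falls in the Category 5 band.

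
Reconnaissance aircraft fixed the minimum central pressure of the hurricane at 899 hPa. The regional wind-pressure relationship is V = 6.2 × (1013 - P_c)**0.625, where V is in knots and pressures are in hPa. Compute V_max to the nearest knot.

120 kt

ΔP = 1013 − 899 = 114 hPa.
114^0.625 ≈ 19.300.
V ≈ 6.2 × 19.300 ≈ 119.7 kt.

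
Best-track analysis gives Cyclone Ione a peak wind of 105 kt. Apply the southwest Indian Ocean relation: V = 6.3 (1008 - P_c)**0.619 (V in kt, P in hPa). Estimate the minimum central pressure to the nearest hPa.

914 hPa

ΔP = (V / 6.3)^(1/0.619) = (105/6.3)^1.616.
105/6.3 = 16.667; 16.667^1.616 ≈ 94.17 hPa.
P_c = 1008 − 94.17 = 913.83 ≈ 914 hPa.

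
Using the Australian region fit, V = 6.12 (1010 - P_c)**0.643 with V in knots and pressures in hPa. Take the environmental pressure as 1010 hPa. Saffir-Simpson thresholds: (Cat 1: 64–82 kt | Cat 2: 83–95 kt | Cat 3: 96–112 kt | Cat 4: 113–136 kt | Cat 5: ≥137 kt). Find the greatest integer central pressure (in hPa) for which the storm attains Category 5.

Category 5 begins at V = 137 kt.
Required ΔP = (137/6.12)^(1/0.643) = 22.386^1.555 ≈ 125.74 hPa.
P_c ≤ 1010 − 125.74 = 884.26, so the highest integer P_c is 884 hPa.

884 hPa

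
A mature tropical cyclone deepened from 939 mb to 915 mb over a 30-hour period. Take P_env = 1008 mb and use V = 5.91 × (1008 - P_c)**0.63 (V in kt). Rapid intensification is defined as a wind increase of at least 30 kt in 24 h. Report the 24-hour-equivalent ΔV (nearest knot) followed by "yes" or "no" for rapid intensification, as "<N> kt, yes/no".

14 kt, no

V₁: ΔP = 69, V ≈ 5.91 × 69^0.63 ≈ 85.13 kt.
V₂: ΔP = 93, V ≈ 5.91 × 93^0.63 ≈ 102.74 kt.
ΔV over 30 h = 17.61 kt → 24 h equivalent = 17.61 × 24/30 ≈ 14.09 kt.
14 kt < 30 kt ⇒ not rapid intensification.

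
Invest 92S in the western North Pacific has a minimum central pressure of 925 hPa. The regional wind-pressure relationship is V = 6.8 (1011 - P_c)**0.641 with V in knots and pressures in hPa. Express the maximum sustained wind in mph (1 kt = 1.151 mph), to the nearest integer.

136 mph

ΔP = 1011 − 925 = 86 hPa.
V ≈ 6.8 × 86^0.641 = 6.8 × 17.379 ≈ 118.174 kt.
118.174 × 1.151 ≈ 136.02 mph → 136 mph.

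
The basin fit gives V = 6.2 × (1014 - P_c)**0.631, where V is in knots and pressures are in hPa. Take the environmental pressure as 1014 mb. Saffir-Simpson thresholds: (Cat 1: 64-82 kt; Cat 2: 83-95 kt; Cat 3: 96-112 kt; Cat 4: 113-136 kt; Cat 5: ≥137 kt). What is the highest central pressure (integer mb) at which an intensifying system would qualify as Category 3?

Category 3 begins at V = 96 kt.
Required ΔP = (96/6.2)^(1/0.631) = 15.484^1.585 ≈ 76.86 mb.
P_c ≤ 1014 − 76.86 = 937.14, so the highest integer P_c is 937 mb.

937 mb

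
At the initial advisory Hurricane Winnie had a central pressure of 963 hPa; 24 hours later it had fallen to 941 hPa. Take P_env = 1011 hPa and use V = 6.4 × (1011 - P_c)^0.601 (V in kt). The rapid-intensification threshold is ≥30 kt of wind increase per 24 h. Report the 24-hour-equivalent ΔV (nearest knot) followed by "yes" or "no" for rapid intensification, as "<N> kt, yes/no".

V₁: ΔP = 48, V ≈ 6.4 × 48^0.601 ≈ 65.56 kt.
V₂: ΔP = 70, V ≈ 6.4 × 70^0.601 ≈ 82.24 kt.
ΔV over 24 h = 16.68 kt → 24 h equivalent = 16.68 × 24/24 ≈ 16.68 kt.
17 kt < 30 kt ⇒ not rapid intensification.

17 kt, no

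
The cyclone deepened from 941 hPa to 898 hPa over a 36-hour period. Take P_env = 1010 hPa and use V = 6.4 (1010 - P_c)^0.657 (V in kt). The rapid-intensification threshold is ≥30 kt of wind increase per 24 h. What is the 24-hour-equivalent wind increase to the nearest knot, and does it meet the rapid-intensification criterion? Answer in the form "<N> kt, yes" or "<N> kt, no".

26 kt, no

V₁: ΔP = 69, V ≈ 6.4 × 69^0.657 ≈ 103.35 kt.
V₂: ΔP = 112, V ≈ 6.4 × 112^0.657 ≈ 142.07 kt.
ΔV over 36 h = 38.72 kt → 24 h equivalent = 38.72 × 24/36 ≈ 25.81 kt.
26 kt < 30 kt ⇒ not rapid intensification.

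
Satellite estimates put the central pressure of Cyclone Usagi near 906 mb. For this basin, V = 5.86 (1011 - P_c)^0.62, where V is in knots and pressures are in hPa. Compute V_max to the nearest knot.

105 kt

ΔP = 1011 − 906 = 105 mb.
105^0.62 ≈ 17.912.
V ≈ 5.86 × 17.912 ≈ 105.0 kt.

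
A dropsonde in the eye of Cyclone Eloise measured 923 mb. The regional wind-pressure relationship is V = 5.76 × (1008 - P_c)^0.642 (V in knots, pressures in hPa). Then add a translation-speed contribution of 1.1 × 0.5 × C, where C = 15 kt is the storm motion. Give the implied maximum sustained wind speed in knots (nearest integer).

108 kt

ΔP = 1008 − 923 = 85 mb.
85^0.642 ≈ 17.326.
V ≈ 5.76 × 17.326 ≈ 99.8 kt.
Translation term: 1.1 × 0.5 × 15 = 8.25 kt.
Corrected V ≈ 108.05 kt → 108 kt.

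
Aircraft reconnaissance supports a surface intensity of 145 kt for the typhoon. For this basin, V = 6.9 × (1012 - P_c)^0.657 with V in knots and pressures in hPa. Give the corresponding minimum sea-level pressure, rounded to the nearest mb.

ΔP = (V / 6.9)^(1/0.657) = (145/6.9)^1.522.
145/6.9 = 21.014; 21.014^1.522 ≈ 103.03 mb.
P_c = 1012 − 103.03 = 908.97 ≈ 909 mb.

909 mb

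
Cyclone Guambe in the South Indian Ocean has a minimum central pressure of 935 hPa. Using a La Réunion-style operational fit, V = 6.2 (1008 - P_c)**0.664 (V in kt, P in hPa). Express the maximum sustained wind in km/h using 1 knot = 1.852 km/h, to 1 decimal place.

ΔP = 1008 − 935 = 73 hPa.
V ≈ 6.2 × 73^0.664 = 6.2 × 17.268 ≈ 107.063 kt.
107.063 × 1.852 ≈ 198.28 km/h → 198.3 km/h.

198.3 km/h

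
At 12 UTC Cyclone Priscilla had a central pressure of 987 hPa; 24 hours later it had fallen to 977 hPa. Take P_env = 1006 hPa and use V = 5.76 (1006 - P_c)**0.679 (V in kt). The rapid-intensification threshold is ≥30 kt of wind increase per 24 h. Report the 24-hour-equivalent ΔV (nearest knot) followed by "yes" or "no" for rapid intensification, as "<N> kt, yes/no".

V₁: ΔP = 19, V ≈ 5.76 × 19^0.679 ≈ 42.53 kt.
V₂: ΔP = 29, V ≈ 5.76 × 29^0.679 ≈ 56.67 kt.
ΔV over 24 h = 14.14 kt → 24 h equivalent = 14.14 × 24/24 ≈ 14.14 kt.
14 kt < 30 kt ⇒ not rapid intensification.

14 kt, no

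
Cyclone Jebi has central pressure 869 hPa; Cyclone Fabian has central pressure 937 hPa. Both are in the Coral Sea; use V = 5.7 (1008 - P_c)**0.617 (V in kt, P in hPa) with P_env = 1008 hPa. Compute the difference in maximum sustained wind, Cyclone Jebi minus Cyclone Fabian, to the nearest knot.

41 kt

Cyclone Jebi: ΔP = 139; V ≈ 5.7 × 139^0.617 ≈ 119.71 kt.
Cyclone Fabian: ΔP = 71; V ≈ 5.7 × 71^0.617 ≈ 79.09 kt.
Difference ≈ 119.71 − 79.09 = 40.62 → 41 kt.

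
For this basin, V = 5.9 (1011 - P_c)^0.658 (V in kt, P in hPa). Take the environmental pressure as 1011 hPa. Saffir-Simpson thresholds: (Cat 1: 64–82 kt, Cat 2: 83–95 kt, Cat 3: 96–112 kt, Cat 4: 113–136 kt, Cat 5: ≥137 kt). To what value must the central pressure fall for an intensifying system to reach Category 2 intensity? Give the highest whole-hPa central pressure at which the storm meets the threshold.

955 hPa

Category 2 begins at V = 83 kt.
Required ΔP = (83/5.9)^(1/0.658) = 14.068^1.520 ≈ 55.59 hPa.
P_c ≤ 1011 − 55.59 = 955.41, so the highest integer P_c is 955 hPa.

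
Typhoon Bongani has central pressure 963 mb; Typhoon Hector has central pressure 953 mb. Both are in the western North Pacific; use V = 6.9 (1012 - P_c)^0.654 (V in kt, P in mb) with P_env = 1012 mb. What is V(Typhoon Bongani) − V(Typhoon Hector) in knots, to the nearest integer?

Typhoon Bongani: ΔP = 49; V ≈ 6.9 × 49^0.654 ≈ 87.95 kt.
Typhoon Hector: ΔP = 59; V ≈ 6.9 × 59^0.654 ≈ 99.31 kt.
Difference ≈ 87.95 − 99.31 = -11.36 → -11 kt.

-11 kt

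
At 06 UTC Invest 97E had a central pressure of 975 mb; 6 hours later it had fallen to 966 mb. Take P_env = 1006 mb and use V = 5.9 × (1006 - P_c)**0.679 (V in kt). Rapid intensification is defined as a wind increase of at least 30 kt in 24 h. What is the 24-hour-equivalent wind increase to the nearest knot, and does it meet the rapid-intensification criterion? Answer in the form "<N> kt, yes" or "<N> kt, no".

46 kt, yes

V₁: ΔP = 31, V ≈ 5.9 × 31^0.679 ≈ 60.74 kt.
V₂: ΔP = 40, V ≈ 5.9 × 40^0.679 ≈ 72.22 kt.
ΔV over 6 h = 11.48 kt → 24 h equivalent = 11.48 × 24/6 ≈ 45.92 kt.
46 kt ≥ 30 kt ⇒ rapid intensification.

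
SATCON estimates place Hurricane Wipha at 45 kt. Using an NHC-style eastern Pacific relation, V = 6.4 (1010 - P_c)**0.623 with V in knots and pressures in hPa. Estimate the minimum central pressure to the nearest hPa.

ΔP = (V / 6.4)^(1/0.623) = (45/6.4)^1.605.
45/6.4 = 7.031; 7.031^1.605 ≈ 22.89 hPa.
P_c = 1010 − 22.89 = 987.11 ≈ 987 hPa.

987 hPa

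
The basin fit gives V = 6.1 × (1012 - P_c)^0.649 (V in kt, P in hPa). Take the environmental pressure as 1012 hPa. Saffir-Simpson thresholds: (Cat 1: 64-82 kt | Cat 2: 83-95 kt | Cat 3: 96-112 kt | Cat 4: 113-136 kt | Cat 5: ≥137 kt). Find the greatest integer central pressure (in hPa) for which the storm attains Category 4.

Category 4 begins at V = 113 kt.
Required ΔP = (113/6.1)^(1/0.649) = 18.525^1.541 ≈ 89.82 hPa.
P_c ≤ 1012 − 89.82 = 922.18, so the highest integer P_c is 922 hPa.

922 hPa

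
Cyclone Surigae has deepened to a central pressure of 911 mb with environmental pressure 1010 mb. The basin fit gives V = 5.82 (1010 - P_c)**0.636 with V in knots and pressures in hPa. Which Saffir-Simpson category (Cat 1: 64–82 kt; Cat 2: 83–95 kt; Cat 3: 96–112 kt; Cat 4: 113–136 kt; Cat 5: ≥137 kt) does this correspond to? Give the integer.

ΔP = 1010 − 911 = 99 mb.
V ≈ 5.82 × 99^0.636 = 5.82 × 18.59 ≈ 108 kt.
108 kt falls in the Category 3 band.

3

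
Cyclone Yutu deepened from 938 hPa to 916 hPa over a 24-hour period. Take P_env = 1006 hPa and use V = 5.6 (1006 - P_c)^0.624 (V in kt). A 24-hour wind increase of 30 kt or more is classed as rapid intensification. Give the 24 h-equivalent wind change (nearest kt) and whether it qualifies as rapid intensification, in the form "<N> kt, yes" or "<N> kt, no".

15 kt, no

V₁: ΔP = 68, V ≈ 5.6 × 68^0.624 ≈ 77.92 kt.
V₂: ΔP = 90, V ≈ 5.6 × 90^0.624 ≈ 92.82 kt.
ΔV over 24 h = 14.90 kt → 24 h equivalent = 14.90 × 24/24 ≈ 14.90 kt.
15 kt < 30 kt ⇒ not rapid intensification.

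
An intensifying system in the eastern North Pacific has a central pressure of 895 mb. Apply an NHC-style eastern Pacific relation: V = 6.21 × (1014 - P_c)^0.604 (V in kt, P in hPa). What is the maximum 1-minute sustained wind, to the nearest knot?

ΔP = 1014 − 895 = 119 mb.
119^0.604 ≈ 17.932.
V ≈ 6.21 × 17.932 ≈ 111.4 kt.

111 kt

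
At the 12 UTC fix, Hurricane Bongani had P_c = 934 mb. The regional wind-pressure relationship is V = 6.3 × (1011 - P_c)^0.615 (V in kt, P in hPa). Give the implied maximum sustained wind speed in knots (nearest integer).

ΔP = 1011 − 934 = 77 mb.
77^0.615 ≈ 14.461.
V ≈ 6.3 × 14.461 ≈ 91.1 kt.

91 kt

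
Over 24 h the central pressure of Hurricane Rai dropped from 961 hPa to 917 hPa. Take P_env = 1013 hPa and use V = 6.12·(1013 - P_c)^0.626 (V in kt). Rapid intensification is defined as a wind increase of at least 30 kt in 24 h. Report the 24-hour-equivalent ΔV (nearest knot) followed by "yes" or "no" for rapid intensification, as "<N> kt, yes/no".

34 kt, yes

V₁: ΔP = 52, V ≈ 6.12 × 52^0.626 ≈ 72.61 kt.
V₂: ΔP = 96, V ≈ 6.12 × 96^0.626 ≈ 106.57 kt.
ΔV over 24 h = 33.96 kt → 24 h equivalent = 33.96 × 24/24 ≈ 33.96 kt.
34 kt ≥ 30 kt ⇒ rapid intensification.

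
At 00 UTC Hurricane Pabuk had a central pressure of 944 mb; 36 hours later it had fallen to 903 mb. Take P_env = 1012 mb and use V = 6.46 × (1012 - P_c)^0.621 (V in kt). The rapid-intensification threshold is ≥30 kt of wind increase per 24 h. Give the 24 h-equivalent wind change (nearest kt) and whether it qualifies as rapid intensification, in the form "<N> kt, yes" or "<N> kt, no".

V₁: ΔP = 68, V ≈ 6.46 × 68^0.621 ≈ 88.76 kt.
V₂: ΔP = 109, V ≈ 6.46 × 109^0.621 ≈ 118.98 kt.
ΔV over 36 h = 30.22 kt → 24 h equivalent = 30.22 × 24/36 ≈ 20.15 kt.
20 kt < 30 kt ⇒ not rapid intensification.

20 kt, no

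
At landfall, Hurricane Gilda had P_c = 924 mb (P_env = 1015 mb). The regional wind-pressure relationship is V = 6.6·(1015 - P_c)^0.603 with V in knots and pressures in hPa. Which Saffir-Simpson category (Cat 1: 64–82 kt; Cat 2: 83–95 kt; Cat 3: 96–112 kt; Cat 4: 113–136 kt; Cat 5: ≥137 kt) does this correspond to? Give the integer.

3

ΔP = 1015 − 924 = 91 mb.
V ≈ 6.6 × 91^0.603 = 6.6 × 15.18 ≈ 100 kt.
100 kt falls in the Category 3 band.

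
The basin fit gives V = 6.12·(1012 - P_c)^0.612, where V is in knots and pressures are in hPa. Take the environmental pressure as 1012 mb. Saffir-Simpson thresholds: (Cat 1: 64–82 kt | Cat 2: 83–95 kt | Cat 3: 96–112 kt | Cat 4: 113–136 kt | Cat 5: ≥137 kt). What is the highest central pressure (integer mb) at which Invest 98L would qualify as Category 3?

922 mb

Category 3 begins at V = 96 kt.
Required ΔP = (96/6.12)^(1/0.612) = 15.686^1.634 ≈ 89.84 mb.
P_c ≤ 1012 − 89.84 = 922.16, so the highest integer P_c is 922 mb.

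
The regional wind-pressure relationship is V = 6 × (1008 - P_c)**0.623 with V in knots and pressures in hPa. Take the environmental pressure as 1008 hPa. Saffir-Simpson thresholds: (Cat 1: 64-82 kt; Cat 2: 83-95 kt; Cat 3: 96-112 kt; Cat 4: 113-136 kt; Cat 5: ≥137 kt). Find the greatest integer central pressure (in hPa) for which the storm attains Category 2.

Category 2 begins at V = 83 kt.
Required ΔP = (83/6)^(1/0.623) = 13.833^1.605 ≈ 67.82 hPa.
P_c ≤ 1008 − 67.82 = 940.18, so the highest integer P_c is 940 hPa.

940 hPa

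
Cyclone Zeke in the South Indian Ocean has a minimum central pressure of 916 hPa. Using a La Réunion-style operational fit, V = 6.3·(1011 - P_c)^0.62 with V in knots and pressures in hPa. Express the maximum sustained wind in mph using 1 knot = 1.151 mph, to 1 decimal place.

122.1 mph

ΔP = 1011 − 916 = 95 hPa.
V ≈ 6.3 × 95^0.62 = 6.3 × 16.834 ≈ 106.055 kt.
106.055 × 1.151 ≈ 122.07 mph → 122.1 mph.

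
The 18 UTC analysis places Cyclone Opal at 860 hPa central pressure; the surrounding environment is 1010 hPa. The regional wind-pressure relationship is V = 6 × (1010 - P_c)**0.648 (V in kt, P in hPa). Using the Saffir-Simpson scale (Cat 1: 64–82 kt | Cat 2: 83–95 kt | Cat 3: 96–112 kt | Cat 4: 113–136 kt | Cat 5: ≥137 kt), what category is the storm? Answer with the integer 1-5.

5

ΔP = 1010 − 860 = 150 hPa.
V ≈ 6 × 150^0.648 = 6 × 25.71 ≈ 154 kt.
154 kt falls in the Category 5 band.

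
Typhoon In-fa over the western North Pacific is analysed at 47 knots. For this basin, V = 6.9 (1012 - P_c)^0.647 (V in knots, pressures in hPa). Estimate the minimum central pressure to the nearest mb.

ΔP = (V / 6.9)^(1/0.647) = (47/6.9)^1.546.
47/6.9 = 6.812; 6.812^1.546 ≈ 19.40 mb.
P_c = 1012 − 19.40 = 992.60 ≈ 993 mb.

993 mb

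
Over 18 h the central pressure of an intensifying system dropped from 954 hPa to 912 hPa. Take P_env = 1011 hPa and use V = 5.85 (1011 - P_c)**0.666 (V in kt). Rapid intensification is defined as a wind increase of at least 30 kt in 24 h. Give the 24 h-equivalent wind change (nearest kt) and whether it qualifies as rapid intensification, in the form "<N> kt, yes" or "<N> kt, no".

V₁: ΔP = 57, V ≈ 5.85 × 57^0.666 ≈ 86.41 kt.
V₂: ΔP = 99, V ≈ 5.85 × 99^0.666 ≈ 124.81 kt.
ΔV over 18 h = 38.40 kt → 24 h equivalent = 38.40 × 24/18 ≈ 51.20 kt.
51 kt ≥ 30 kt ⇒ rapid intensification.

51 kt, yes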